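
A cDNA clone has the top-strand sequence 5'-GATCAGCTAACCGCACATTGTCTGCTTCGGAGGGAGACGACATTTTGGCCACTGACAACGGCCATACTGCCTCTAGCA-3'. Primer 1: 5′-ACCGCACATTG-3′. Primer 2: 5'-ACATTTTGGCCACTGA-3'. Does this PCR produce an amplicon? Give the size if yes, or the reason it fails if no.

No product — both primers anneal to the same strand and extend in the same direction.

Primer 1 (ACCGCACATTG) matches the top strand at positions 10–20 (3' end points downstream).
Primer 2 (ACATTTTGGCCACTGA) also matches the top strand directly, at positions 40–55 — its reverse complement TCAGTGGCCAAAATGT is not present.
Both primers anneal to the bottom strand with 3' ends pointing the same way, so neither can prime synthesis back toward the other.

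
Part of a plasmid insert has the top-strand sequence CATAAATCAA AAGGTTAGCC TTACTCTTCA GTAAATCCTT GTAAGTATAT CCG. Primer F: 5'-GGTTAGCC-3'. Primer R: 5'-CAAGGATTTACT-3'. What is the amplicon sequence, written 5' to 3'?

Forward primer GGTTAGCC is found on the top strand at positions 13–20.
The reverse primer's reverse complement is AGTAAATCCTTG, which matches the template at positions 30–41.
The product is the template from position 13 through 41 (29 bp).

5'-GGTTAGCCTTACTCTTCAGTAAATCCTTG-3'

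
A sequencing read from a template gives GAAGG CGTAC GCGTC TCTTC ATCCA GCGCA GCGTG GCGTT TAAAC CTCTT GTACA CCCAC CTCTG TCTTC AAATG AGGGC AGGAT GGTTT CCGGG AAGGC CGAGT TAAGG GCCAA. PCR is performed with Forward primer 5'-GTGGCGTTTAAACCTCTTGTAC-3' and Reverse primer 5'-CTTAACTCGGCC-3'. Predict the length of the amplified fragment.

77 bp

Forward primer GTGGCGTTTAAACCTCTTGTAC is found on the top strand at positions 33–54.
The reverse primer's reverse complement is GGCCGAGTTAAG, which matches the template at positions 98–109.
Amplicon spans positions 33–109: 77 bp.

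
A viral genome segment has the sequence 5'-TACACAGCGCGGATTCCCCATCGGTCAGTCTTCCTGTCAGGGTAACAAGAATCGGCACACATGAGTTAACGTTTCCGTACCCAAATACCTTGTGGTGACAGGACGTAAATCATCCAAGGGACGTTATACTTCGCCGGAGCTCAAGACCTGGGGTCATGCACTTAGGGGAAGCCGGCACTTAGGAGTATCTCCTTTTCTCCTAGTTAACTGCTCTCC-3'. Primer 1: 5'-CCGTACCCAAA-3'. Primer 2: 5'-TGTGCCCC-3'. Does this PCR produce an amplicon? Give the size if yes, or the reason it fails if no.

No product — primer 2 has no binding site in the template.

Primer 2 (TGTGCCCC) does not match the top strand, and its reverse complement GGGGCACA does not match either.
With no annealing site for primer 2, no amplification occurs.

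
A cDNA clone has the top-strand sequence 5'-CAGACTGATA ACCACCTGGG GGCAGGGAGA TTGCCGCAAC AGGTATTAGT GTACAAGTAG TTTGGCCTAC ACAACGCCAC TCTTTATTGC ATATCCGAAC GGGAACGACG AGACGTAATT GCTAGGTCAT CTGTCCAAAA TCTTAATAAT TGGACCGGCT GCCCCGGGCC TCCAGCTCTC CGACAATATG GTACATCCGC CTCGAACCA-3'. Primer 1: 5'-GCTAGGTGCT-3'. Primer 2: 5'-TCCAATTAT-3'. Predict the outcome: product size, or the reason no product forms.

No product — primer 1 has no binding site in the template.

Primer 1 (GCTAGGTGCT) does not match the top strand, and its reverse complement AGCACCTAGC does not match either.
With no annealing site for primer 1, no amplification occurs.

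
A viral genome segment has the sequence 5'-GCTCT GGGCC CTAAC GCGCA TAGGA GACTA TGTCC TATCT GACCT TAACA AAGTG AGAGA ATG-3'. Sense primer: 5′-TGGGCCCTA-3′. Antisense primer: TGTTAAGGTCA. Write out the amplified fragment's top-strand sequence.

5'-TGGGCCCTAACGCGCATAGGAGACTATGTCCTATCTGACCTTAACA-3'

Scanning the template, TGGGCCCTA occurs at positions 5–13; this primer anneals to the bottom strand there with its 3' end pointing downstream.
Reverse complement of the reverse primer: TGACCTTAACA. This occurs on the top strand at positions 40–50.
The product is the template from position 5 through 50 (46 bp).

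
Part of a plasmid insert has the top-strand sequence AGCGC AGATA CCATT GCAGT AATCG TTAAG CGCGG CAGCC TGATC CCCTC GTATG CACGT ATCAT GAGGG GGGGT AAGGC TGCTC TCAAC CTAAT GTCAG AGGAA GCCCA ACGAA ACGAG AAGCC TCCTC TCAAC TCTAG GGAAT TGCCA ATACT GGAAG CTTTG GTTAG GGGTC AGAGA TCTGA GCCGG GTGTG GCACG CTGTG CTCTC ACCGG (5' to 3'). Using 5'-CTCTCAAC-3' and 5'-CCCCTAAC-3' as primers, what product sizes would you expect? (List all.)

The forward primer CTCTCAAC matches the top strand at positions 83–90, 128–135.
The reverse primer's reverse complement is GTTAGGGG, matching at positions 166–173.
Each forward site pairs with the reverse site to give a product ending at position 173: sizes 91, 46 bp.

91 bp, 46 bp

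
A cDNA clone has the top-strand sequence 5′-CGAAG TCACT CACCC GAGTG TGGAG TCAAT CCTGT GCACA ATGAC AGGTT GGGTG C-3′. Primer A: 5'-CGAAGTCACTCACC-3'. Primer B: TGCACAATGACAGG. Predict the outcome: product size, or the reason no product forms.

Primer A (CGAAGTCACTCACC) matches the top strand at positions 1–14 (3' end points downstream).
Primer B (TGCACAATGACAGG) also matches the top strand directly, at positions 35–48 — its reverse complement CCTGTCATTGTGCA is not present.
Both primers anneal to the bottom strand with 3' ends pointing the same way, so neither can prime synthesis back toward the other.

No product — both primers anneal to the same strand and extend in the same direction.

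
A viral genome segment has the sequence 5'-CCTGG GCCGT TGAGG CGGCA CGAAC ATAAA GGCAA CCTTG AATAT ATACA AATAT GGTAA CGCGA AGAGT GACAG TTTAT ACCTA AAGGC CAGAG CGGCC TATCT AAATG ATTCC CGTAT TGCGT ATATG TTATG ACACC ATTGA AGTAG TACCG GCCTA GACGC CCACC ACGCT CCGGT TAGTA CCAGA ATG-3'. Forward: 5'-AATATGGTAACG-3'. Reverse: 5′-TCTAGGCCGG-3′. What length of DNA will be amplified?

Forward primer AATATGGTAACG is found on the top strand at positions 51–62.
Taking the reverse complement of TCTAGGCCGG gives CCGGCCTAGA, found at positions 153–162 on the template; the primer anneals here to the top strand with its 3' end pointing upstream.
Amplicon spans positions 51–162: 112 bp.

112 bp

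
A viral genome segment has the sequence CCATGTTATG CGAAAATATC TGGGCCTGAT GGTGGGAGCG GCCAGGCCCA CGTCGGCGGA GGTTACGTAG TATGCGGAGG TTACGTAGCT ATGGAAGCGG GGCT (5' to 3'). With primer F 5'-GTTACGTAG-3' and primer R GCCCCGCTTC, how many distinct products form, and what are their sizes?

Two products: 42 bp, 24 bp

The forward primer GTTACGTAG matches the top strand at positions 62–70, 80–88.
The reverse primer's reverse complement is GAAGCGGGGC, matching at positions 94–103.
Each forward site pairs with the reverse site to give a product ending at position 103: sizes 42, 24 bp.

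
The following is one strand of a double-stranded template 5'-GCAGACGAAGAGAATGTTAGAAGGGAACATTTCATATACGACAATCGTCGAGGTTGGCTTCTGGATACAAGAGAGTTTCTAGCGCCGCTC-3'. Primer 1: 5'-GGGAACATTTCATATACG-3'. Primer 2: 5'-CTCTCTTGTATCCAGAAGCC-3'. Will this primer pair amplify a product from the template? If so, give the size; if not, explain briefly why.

Yes — a 53 bp product.

Primer 1 (GGGAACATTTCATATACG) matches the top strand at positions 23–40; it acts as a forward primer.
Primer 2's reverse complement is GGCTTCTGGATACAAGAGAG, matching the top strand at positions 56–75; it acts as a reverse primer.
The 3' ends face each other across positions 23–75, giving a 53 bp product.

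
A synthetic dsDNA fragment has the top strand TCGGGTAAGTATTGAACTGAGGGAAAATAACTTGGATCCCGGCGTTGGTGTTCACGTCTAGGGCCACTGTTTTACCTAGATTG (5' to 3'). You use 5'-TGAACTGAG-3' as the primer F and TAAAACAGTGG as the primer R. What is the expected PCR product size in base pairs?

Forward primer TGAACTGAG is found on the top strand at positions 13–21.
The reverse primer's reverse complement is CCACTGTTTTA, which matches the template at positions 64–74.
Product length = (reverse-primer end) − (forward-primer start) + 1 = 74 − 13 + 1 = 62 bp.

62 bp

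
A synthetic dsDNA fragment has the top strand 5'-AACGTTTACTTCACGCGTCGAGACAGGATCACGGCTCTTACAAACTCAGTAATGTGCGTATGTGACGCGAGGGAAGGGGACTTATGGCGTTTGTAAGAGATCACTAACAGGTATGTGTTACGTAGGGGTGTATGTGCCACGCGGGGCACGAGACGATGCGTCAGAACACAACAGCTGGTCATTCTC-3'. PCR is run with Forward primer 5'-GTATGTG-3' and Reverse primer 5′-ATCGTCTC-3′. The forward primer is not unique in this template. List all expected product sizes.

The forward primer GTATGTG matches the top strand at positions 58–64, 111–117, 130–136.
The reverse primer's reverse complement is GAGACGAT, matching at positions 150–157.
Each forward site pairs with the reverse site to give a product ending at position 157: sizes 100, 47, 28 bp.

100 bp, 47 bp, 28 bp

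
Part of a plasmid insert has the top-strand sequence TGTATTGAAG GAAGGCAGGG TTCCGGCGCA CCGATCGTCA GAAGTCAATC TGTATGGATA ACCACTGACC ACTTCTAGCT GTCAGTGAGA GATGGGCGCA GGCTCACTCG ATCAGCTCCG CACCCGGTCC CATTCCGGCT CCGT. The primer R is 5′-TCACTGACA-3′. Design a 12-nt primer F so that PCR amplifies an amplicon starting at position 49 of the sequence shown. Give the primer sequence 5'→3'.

The reverse primer's reverse complement TGTCAGTGA matches the template at positions 80–88; the product starts at position 49.
The forward primer is identical to the top strand over positions 49–60: TCTGTATGGATA.

5'-TCTGTATGGATA-3'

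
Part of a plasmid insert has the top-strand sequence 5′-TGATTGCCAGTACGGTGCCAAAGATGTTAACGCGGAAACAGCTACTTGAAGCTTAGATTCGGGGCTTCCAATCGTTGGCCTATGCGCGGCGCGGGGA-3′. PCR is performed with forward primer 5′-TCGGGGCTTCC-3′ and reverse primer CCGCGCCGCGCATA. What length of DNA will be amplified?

The forward primer matches the template at positions 59–69.
Taking the reverse complement of CCGCGCCGCGCATA gives TATGCGCGGCGCGG, found at positions 81–94 on the template; the primer anneals here to the top strand with its 3' end pointing upstream.
Amplicon spans positions 59–94: 36 bp.

36 bp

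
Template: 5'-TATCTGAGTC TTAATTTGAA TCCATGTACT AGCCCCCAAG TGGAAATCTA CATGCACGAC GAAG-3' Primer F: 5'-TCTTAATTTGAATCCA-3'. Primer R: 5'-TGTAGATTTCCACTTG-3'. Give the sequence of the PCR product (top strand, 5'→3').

The forward primer matches the template at positions 9–24.
Reverse complement of the reverse primer: CAAGTGGAAATCTACA. This occurs on the top strand at positions 37–52.
The product is the template from position 9 through 52 (44 bp).

5'-TCTTAATTTGAATCCATGTACTAGCCCCCAAGTGGAAATCTACA-3'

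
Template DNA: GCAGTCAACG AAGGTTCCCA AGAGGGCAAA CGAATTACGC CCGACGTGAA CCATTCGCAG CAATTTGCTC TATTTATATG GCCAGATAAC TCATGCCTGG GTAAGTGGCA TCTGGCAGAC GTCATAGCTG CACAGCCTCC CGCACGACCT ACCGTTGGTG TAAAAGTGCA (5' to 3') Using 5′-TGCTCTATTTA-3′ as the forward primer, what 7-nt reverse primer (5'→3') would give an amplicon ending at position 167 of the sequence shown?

5'-ACTTTTA-3'

The forward primer binds at positions 66–76; the product's 3' end on the top strand is position 167.
The reverse primer anneals to the top strand over positions 161–167, i.e. to TAAAAGT.
Its sequence written 5'→3' is the reverse complement: ACTTTTA.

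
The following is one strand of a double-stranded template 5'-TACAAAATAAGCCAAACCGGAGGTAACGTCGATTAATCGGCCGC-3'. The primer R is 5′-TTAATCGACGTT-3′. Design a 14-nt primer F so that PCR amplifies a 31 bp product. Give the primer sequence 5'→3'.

The reverse primer's reverse complement AACGTCGATTAA matches the template at positions 25–36, so the product ends at position 36.
A 31 bp product then starts at position 36 − 31 + 1 = 6.
The forward primer is identical to the top strand there: AATAAGCCAAACCG.

5'-AATAAGCCAAACCG-3'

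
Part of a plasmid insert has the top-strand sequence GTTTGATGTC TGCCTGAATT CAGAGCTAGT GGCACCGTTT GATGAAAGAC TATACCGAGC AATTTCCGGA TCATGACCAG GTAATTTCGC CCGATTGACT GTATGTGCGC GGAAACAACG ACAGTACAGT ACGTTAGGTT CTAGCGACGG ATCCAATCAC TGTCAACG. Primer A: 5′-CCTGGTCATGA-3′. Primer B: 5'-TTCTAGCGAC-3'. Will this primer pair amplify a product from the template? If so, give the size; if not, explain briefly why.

No product — the primers' 3' ends point away from each other.

Primer A (CCTGGTCATGA) has reverse complement TCATGACCAGG, which matches the top strand at positions 71–81; primer A anneals to the top strand there with its 3' end pointing upstream toward position 71.
Primer B (TTCTAGCGAC) matches the top strand directly at positions 139–148; it anneals to the bottom strand with its 3' end pointing downstream toward position 148.
The 3' ends diverge (primer A extends toward position 1, primer B toward position 168), so the primers never converge on a shared product.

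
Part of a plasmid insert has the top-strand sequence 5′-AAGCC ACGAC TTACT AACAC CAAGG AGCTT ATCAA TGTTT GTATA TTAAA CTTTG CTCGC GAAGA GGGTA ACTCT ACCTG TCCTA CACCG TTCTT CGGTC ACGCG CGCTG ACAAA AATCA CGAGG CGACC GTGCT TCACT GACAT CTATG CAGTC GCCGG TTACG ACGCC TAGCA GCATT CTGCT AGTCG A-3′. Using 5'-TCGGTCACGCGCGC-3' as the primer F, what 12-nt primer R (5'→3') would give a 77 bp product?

5'-AGGCGTCGTAAC-3'

The forward primer binds at positions 95–108, so a 77 bp product ends at position 95 + 77 − 1 = 171.
The reverse primer anneals to the top strand over positions 160–171, i.e. to GTTACGACGCCT.
Its sequence written 5'→3' is the reverse complement: AGGCGTCGTAAC.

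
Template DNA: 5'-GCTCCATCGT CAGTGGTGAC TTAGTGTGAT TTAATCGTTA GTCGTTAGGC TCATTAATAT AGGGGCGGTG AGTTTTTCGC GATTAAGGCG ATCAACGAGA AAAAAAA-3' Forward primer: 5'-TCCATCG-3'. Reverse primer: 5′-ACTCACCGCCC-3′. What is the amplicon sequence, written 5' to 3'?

Scanning the template, TCCATCG occurs at positions 3–9; this primer anneals to the bottom strand there with its 3' end pointing downstream.
Reverse complement of the reverse primer: GGGCGGTGAGT. This occurs on the top strand at positions 63–73.
The product is the template from position 3 through 73 (71 bp).

5'-TCCATCGTCAGTGGTGACTTAGTGTGATTTAATCGTTAGTCGTTAGGCTCATTAATATAGGGGCGGTGAGT-3'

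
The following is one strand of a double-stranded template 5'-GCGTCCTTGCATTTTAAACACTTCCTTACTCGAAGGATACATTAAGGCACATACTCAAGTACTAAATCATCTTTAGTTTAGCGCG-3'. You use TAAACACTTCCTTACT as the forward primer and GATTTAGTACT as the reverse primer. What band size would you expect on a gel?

54 bp

Scanning the template, TAAACACTTCCTTACT occurs at positions 15–30; this primer anneals to the bottom strand there with its 3' end pointing downstream.
Reverse complement of the reverse primer: AGTACTAAATC. This occurs on the top strand at positions 58–68.
The product runs from position 15 to position 68, so its length is 68 − 15 + 1 = 54 bp.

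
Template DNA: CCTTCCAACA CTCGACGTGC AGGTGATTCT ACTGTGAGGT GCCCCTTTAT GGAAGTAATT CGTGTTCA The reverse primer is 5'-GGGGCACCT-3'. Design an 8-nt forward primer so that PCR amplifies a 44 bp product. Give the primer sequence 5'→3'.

The reverse primer's reverse complement AGGTGCCCC matches the template at positions 37–45, so the product ends at position 45.
A 44 bp product then starts at position 45 − 44 + 1 = 2.
The forward primer is identical to the top strand there: CTTCCAAC.

5'-CTTCCAAC-3'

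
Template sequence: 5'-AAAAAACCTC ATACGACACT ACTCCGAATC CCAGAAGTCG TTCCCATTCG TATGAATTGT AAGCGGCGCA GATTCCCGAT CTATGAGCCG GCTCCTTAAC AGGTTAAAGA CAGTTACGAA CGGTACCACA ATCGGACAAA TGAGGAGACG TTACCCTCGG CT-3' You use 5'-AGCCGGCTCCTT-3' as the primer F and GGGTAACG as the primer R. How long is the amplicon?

Scanning the template, AGCCGGCTCCTT occurs at positions 86–97; this primer anneals to the bottom strand there with its 3' end pointing downstream.
Taking the reverse complement of GGGTAACG gives CGTTACCC, found at positions 149–156 on the template; the primer anneals here to the top strand with its 3' end pointing upstream.
The product runs from position 86 to position 156, so its length is 156 − 86 + 1 = 71 bp.

71 bp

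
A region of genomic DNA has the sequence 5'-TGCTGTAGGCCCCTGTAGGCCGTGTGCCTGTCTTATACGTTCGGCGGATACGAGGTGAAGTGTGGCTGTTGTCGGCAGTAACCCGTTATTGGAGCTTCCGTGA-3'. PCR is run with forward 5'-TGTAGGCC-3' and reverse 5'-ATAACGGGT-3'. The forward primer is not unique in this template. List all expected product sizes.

The forward primer TGTAGGCC matches the top strand at positions 4–11, 14–21.
The reverse primer's reverse complement is ACCCGTTAT, matching at positions 81–89.
Each forward site pairs with the reverse site to give a product ending at position 89: sizes 86, 76 bp.

86 bp, 76 bp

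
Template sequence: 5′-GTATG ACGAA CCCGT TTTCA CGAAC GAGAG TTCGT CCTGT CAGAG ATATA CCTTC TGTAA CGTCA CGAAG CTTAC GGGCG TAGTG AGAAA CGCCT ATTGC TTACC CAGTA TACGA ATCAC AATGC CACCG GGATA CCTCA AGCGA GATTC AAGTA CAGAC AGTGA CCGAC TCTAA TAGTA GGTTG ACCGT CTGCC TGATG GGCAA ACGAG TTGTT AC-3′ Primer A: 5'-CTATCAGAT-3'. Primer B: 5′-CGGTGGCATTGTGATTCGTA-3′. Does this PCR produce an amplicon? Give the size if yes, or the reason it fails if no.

No product — primer A has no binding site in the template.

Primer A (CTATCAGAT) does not match the top strand, and its reverse complement ATCTGATAG does not match either.
With no annealing site for primer A, no amplification occurs.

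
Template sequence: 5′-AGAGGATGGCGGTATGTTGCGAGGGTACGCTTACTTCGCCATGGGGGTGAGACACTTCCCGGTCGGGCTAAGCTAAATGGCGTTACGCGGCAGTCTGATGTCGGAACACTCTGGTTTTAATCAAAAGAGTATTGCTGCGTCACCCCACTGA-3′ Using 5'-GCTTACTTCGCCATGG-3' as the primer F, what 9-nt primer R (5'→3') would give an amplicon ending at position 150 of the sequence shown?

The forward primer binds at positions 29–44; the product's 3' end on the top strand is position 150.
The reverse primer anneals to the top strand over positions 142–150, i.e. to ACCCCACTG.
Its sequence written 5'→3' is the reverse complement: CAGTGGGGT.

5'-CAGTGGGGT-3'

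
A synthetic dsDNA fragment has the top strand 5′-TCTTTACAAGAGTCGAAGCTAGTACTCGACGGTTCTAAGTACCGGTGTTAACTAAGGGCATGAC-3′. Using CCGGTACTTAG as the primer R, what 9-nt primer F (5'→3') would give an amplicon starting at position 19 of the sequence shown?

The reverse primer's reverse complement CTAAGTACCGG matches the template at positions 35–45; the product starts at position 19.
The forward primer is identical to the top strand over positions 19–27: CTAGTACTC.

5'-CTAGTACTC-3'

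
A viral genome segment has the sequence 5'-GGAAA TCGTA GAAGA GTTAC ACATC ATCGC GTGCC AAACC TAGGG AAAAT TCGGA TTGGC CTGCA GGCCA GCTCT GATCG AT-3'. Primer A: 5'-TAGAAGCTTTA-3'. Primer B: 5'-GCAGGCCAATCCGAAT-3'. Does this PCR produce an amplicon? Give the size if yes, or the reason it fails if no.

No product — primer A has no binding site in the template.

Primer A (TAGAAGCTTTA) does not match the top strand, and its reverse complement TAAAGCTTCTA does not match either.
With no annealing site for primer A, no amplification occurs.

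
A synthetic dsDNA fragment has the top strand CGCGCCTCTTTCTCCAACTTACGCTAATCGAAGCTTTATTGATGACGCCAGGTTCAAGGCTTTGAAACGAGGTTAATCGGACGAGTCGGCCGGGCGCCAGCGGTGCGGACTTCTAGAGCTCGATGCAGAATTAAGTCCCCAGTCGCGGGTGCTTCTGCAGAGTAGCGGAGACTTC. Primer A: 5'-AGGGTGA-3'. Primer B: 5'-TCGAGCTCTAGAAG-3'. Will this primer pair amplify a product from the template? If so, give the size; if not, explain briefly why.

Primer A (AGGGTGA) does not match the top strand, and its reverse complement TCACCCT does not match either.
With no annealing site for primer A, no amplification occurs.

No product — primer A has no binding site in the template.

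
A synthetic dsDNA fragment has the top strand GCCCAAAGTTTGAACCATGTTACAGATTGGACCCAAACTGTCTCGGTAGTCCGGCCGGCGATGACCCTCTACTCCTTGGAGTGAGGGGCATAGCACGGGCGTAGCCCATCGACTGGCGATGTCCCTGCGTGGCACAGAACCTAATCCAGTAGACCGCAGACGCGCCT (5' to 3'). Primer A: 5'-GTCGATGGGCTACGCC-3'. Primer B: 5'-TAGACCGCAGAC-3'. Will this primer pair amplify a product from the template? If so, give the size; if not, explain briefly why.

Primer A (GTCGATGGGCTACGCC) has reverse complement GGCGTAGCCCATCGAC, which matches the top strand at positions 98–113; primer A anneals to the top strand there with its 3' end pointing upstream toward position 98.
Primer B (TAGACCGCAGAC) matches the top strand directly at positions 150–161; it anneals to the bottom strand with its 3' end pointing downstream toward position 161.
The 3' ends diverge (primer A extends toward position 1, primer B toward position 167), so the primers never converge on a shared product.

No product — the primers' 3' ends point away from each other.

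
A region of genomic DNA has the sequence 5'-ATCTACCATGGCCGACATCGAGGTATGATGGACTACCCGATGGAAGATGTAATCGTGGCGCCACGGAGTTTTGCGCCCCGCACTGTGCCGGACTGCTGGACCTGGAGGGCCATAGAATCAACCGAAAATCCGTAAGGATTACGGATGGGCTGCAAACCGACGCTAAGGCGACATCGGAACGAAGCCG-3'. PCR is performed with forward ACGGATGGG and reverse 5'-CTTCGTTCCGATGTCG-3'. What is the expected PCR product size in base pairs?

Scanning the template, ACGGATGGG occurs at positions 141–149; this primer anneals to the bottom strand there with its 3' end pointing downstream.
Taking the reverse complement of CTTCGTTCCGATGTCG gives CGACATCGGAACGAAG, found at positions 169–184 on the template; the primer anneals here to the top strand with its 3' end pointing upstream.
Amplicon spans positions 141–184: 44 bp.

44 bp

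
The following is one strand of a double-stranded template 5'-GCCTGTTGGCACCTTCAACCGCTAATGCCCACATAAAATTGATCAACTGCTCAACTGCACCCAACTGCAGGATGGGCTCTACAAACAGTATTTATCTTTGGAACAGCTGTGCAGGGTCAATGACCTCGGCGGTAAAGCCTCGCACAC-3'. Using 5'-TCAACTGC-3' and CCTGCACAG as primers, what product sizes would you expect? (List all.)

73 bp, 65 bp

The forward primer TCAACTGC matches the top strand at positions 43–50, 51–58.
The reverse primer's reverse complement is CTGTGCAGG, matching at positions 107–115.
Each forward site pairs with the reverse site to give a product ending at position 115: sizes 73, 65 bp.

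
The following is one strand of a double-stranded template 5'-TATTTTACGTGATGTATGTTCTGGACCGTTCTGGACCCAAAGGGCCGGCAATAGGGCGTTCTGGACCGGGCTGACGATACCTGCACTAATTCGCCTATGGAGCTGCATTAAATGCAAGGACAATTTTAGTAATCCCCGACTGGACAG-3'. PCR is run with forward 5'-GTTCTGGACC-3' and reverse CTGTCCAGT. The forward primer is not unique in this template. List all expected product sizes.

130 bp, 120 bp, 90 bp

The forward primer GTTCTGGACC matches the top strand at positions 18–27, 28–37, 58–67.
The reverse primer's reverse complement is ACTGGACAG, matching at positions 139–147.
Each forward site pairs with the reverse site to give a product ending at position 147: sizes 130, 120, 90 bp.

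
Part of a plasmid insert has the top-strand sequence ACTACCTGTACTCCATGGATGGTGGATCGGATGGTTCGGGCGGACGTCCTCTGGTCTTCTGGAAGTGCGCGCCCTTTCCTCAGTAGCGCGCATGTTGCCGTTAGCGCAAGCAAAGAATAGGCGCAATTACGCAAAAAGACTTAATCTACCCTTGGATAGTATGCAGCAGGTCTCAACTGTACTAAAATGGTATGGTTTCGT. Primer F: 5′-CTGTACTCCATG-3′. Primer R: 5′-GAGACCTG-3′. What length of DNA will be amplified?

Forward primer CTGTACTCCATG is found on the top strand at positions 6–17.
Taking the reverse complement of GAGACCTG gives CAGGTCTC, found at positions 167–174 on the template; the primer anneals here to the top strand with its 3' end pointing upstream.
Amplicon spans positions 6–174: 169 bp.

169 bp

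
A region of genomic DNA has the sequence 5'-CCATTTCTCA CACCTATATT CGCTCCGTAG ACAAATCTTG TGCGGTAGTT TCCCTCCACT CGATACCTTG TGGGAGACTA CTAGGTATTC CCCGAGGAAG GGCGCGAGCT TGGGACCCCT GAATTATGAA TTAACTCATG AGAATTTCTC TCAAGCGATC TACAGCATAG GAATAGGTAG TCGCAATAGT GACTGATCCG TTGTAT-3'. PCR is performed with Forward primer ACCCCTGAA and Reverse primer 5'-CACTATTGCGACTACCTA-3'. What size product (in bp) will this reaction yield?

77 bp

Forward primer ACCCCTGAA is found on the top strand at positions 115–123.
Taking the reverse complement of CACTATTGCGACTACCTA gives TAGGTAGTCGCAATAGTG, found at positions 174–191 on the template; the primer anneals here to the top strand with its 3' end pointing upstream.
Product length = (reverse-primer end) − (forward-primer start) + 1 = 191 − 115 + 1 = 77 bp.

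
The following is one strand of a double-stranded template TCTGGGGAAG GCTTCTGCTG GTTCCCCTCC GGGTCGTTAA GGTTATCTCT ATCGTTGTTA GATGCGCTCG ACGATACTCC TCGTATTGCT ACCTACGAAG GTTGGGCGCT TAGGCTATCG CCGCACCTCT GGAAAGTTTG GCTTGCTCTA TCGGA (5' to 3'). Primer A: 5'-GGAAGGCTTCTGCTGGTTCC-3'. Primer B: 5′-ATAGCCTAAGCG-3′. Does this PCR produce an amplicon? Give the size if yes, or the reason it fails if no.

Yes — a 113 bp product.

Primer A (GGAAGGCTTCTGCTGGTTCC) matches the top strand at positions 6–25; it acts as a forward primer.
Primer B's reverse complement is CGCTTAGGCTAT, matching the top strand at positions 107–118; it acts as a reverse primer.
The 3' ends face each other across positions 6–118, giving a 113 bp product.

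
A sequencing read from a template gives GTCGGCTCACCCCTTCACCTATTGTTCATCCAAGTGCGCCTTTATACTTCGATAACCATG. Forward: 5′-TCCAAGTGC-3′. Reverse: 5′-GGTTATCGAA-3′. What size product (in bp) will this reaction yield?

Scanning the template, TCCAAGTGC occurs at positions 29–37; this primer anneals to the bottom strand there with its 3' end pointing downstream.
The reverse primer's reverse complement is TTCGATAACC, which matches the template at positions 48–57.
The product runs from position 29 to position 57, so its length is 57 − 29 + 1 = 29 bp.

29 bp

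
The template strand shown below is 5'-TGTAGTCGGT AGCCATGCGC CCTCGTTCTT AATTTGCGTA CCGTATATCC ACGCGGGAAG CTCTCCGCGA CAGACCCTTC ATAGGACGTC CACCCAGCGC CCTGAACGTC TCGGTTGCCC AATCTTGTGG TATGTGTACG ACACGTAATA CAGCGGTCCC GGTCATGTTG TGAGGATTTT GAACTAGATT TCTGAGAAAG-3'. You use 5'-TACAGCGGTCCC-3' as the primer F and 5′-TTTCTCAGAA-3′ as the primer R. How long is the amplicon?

51 bp

Scanning the template, TACAGCGGTCCC occurs at positions 149–160; this primer anneals to the bottom strand there with its 3' end pointing downstream.
Reverse complement of the reverse primer: TTCTGAGAAA. This occurs on the top strand at positions 190–199.
The product runs from position 149 to position 199, so its length is 199 − 149 + 1 = 51 bp.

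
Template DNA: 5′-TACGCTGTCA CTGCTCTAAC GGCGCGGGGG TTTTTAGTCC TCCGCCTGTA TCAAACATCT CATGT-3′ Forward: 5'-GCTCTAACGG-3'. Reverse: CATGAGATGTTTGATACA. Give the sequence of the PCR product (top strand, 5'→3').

5'-GCTCTAACGGCGCGGGGGTTTTTAGTCCTCCGCCTGTATCAAACATCTCATG-3'

Forward primer GCTCTAACGG is found on the top strand at positions 13–22.
Reverse complement of the reverse primer: TGTATCAAACATCTCATG. This occurs on the top strand at positions 47–64.
The product is the template from position 13 through 64 (52 bp).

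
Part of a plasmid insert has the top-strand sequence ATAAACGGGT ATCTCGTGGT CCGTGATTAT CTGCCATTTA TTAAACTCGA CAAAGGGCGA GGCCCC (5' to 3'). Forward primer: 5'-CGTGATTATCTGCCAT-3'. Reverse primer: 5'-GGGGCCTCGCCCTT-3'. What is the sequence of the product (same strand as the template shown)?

5'-CGTGATTATCTGCCATTTATTAAACTCGACAAAGGGCGAGGCCCC-3'

Scanning the template, CGTGATTATCTGCCAT occurs at positions 22–37; this primer anneals to the bottom strand there with its 3' end pointing downstream.
Taking the reverse complement of GGGGCCTCGCCCTT gives AAGGGCGAGGCCCC, found at positions 53–66 on the template; the primer anneals here to the top strand with its 3' end pointing upstream.
The product is the template from position 22 through 66 (45 bp).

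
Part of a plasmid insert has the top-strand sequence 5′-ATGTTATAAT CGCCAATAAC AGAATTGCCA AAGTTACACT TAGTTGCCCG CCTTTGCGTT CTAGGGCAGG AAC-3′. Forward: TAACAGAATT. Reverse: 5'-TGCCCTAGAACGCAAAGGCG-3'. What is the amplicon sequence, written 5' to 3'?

Scanning the template, TAACAGAATT occurs at positions 17–26; this primer anneals to the bottom strand there with its 3' end pointing downstream.
Reverse complement of the reverse primer: CGCCTTTGCGTTCTAGGGCA. This occurs on the top strand at positions 49–68.
The product is the template from position 17 through 68 (52 bp).

5'-TAACAGAATTGCCAAAGTTACACTTAGTTGCCCGCCTTTGCGTTCTAGGGCA-3'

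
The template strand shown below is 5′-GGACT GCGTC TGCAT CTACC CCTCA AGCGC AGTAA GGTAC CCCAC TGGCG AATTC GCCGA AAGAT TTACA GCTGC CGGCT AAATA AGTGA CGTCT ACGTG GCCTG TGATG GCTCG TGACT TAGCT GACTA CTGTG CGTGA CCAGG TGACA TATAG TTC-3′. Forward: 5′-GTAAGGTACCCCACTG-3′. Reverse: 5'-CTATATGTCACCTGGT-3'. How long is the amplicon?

Forward primer GTAAGGTACCCCACTG is found on the top strand at positions 32–47.
Reverse complement of the reverse primer: ACCAGGTGACATATAG. This occurs on the top strand at positions 140–155.
Amplicon spans positions 32–155: 124 bp.

124 bp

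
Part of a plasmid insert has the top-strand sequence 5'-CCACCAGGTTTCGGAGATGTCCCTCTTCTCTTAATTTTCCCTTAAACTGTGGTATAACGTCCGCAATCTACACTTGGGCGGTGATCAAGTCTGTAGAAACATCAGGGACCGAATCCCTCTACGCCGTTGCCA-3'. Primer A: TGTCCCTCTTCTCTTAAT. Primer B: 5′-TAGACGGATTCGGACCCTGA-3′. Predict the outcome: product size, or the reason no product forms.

No product — primer B has no binding site in the template.

Primer B (TAGACGGATTCGGACCCTGA) does not match the top strand, and its reverse complement TCAGGGTCCGAATCCGTCTA does not match either.
With no annealing site for primer B, no amplification occurs.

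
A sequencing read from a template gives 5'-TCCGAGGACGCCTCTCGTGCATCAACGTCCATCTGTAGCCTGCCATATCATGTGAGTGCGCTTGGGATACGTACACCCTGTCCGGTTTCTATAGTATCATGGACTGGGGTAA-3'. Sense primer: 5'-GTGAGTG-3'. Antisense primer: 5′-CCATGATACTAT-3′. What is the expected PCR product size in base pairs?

Scanning the template, GTGAGTG occurs at positions 52–58; this primer anneals to the bottom strand there with its 3' end pointing downstream.
Taking the reverse complement of CCATGATACTAT gives ATAGTATCATGG, found at positions 91–102 on the template; the primer anneals here to the top strand with its 3' end pointing upstream.
The product runs from position 52 to position 102, so its length is 102 − 52 + 1 = 51 bp.

51 bp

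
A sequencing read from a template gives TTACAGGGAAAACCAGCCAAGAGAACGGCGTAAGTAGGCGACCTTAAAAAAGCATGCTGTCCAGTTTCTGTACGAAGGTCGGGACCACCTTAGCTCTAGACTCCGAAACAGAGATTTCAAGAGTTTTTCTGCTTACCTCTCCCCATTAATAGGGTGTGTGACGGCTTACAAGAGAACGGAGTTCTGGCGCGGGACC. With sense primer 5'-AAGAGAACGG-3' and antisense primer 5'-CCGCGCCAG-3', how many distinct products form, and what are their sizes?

Two products: 174 bp, 23 bp

The forward primer AAGAGAACGG matches the top strand at positions 19–28, 170–179.
The reverse primer's reverse complement is CTGGCGCGG, matching at positions 184–192.
Each forward site pairs with the reverse site to give a product ending at position 192: sizes 174, 23 bp.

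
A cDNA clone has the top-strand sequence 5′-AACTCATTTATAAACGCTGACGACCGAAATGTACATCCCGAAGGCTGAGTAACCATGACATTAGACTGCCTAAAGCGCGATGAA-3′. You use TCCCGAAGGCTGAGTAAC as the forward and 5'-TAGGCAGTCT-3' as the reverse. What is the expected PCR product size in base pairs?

37 bp

The forward primer matches the template at positions 36–53.
The reverse primer's reverse complement is AGACTGCCTA, which matches the template at positions 63–72.
Amplicon spans positions 36–72: 37 bp.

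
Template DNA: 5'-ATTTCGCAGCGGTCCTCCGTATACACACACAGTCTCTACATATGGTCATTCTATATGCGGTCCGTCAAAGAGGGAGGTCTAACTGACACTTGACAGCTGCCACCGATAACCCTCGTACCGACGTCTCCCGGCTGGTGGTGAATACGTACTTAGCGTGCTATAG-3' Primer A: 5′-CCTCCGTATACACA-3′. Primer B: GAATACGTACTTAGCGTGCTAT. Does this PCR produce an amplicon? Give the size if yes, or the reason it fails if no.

No product — both primers anneal to the same strand and extend in the same direction.

Primer A (CCTCCGTATACACA) matches the top strand at positions 14–27 (3' end points downstream).
Primer B (GAATACGTACTTAGCGTGCTAT) also matches the top strand directly, at positions 140–161 — its reverse complement ATAGCACGCTAAGTACGTATTC is not present.
Both primers anneal to the bottom strand with 3' ends pointing the same way, so neither can prime synthesis back toward the other.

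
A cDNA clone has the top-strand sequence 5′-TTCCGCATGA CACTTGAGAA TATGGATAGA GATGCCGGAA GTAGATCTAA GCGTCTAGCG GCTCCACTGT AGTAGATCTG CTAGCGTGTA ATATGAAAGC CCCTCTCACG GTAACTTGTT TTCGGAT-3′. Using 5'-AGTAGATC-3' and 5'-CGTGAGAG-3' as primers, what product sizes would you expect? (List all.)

The forward primer AGTAGATC matches the top strand at positions 40–47, 71–78.
The reverse primer's reverse complement is CTCTCACG, matching at positions 103–110.
Each forward site pairs with the reverse site to give a product ending at position 110: sizes 71, 40 bp.

71 bp, 40 bp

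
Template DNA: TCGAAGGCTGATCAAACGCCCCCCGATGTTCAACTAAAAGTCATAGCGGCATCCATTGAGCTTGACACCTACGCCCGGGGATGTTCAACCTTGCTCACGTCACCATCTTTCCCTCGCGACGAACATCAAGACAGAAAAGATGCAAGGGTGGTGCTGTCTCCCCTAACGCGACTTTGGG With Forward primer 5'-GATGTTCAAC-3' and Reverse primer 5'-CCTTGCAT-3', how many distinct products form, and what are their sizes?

The forward primer GATGTTCAAC matches the top strand at positions 25–34, 80–89.
The reverse primer's reverse complement is ATGCAAGG, matching at positions 140–147.
Each forward site pairs with the reverse site to give a product ending at position 147: sizes 123, 68 bp.

Two products: 123 bp, 68 bp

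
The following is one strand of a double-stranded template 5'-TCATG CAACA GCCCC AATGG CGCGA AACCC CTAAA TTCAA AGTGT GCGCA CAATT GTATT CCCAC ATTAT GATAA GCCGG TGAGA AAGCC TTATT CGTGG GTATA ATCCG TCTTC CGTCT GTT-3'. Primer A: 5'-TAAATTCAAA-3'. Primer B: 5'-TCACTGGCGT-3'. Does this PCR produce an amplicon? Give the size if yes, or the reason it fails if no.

No product — primer B has no binding site in the template.

Primer B (TCACTGGCGT) does not match the top strand, and its reverse complement ACGCCAGTGA does not match either.
With no annealing site for primer B, no amplification occurs.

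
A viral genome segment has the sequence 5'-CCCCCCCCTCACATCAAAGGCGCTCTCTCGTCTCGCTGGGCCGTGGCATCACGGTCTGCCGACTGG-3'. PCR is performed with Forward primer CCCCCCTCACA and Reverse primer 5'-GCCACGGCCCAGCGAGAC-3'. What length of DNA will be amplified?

The forward primer matches the template at positions 3–13.
The reverse primer's reverse complement is GTCTCGCTGGGCCGTGGC, which matches the template at positions 30–47.
Product length = (reverse-primer end) − (forward-primer start) + 1 = 47 − 3 + 1 = 45 bp.

45 bp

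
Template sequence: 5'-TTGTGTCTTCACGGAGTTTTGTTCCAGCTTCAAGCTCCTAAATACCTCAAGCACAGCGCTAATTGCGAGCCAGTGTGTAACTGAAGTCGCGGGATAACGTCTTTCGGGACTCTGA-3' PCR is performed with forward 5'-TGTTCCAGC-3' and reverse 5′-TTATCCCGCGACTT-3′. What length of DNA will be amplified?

78 bp

The forward primer matches the template at positions 20–28.
Reverse complement of the reverse primer: AAGTCGCGGGATAA. This occurs on the top strand at positions 84–97.
The product runs from position 20 to position 97, so its length is 97 − 20 + 1 = 78 bp.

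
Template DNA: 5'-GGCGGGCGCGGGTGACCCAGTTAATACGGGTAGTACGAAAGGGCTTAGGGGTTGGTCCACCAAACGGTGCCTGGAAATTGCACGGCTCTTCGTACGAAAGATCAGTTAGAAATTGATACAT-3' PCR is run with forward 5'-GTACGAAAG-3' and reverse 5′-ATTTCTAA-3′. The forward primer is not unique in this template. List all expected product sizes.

The forward primer GTACGAAAG matches the top strand at positions 33–41, 92–100.
The reverse primer's reverse complement is TTAGAAAT, matching at positions 106–113.
Each forward site pairs with the reverse site to give a product ending at position 113: sizes 81, 22 bp.

81 bp, 22 bp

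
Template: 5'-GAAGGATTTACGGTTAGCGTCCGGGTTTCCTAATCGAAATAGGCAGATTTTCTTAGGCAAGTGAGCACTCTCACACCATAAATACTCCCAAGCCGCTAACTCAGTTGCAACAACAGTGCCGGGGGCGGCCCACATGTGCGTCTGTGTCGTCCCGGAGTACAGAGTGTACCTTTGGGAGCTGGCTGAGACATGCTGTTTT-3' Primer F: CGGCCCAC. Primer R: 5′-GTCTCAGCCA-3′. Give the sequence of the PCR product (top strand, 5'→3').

Scanning the template, CGGCCCAC occurs at positions 126–133; this primer anneals to the bottom strand there with its 3' end pointing downstream.
Reverse complement of the reverse primer: TGGCTGAGAC. This occurs on the top strand at positions 180–189.
The product is the template from position 126 through 189 (64 bp).

5'-CGGCCCACATGTGCGTCTGTGTCGTCCCGGAGTACAGAGTGTACCTTTGGGAGCTGGCTGAGAC-3'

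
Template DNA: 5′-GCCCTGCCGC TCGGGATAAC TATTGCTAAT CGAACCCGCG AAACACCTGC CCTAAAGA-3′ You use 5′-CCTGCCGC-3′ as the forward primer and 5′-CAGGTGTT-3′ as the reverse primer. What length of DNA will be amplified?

The forward primer matches the template at positions 3–10.
Taking the reverse complement of CAGGTGTT gives AACACCTG, found at positions 42–49 on the template; the primer anneals here to the top strand with its 3' end pointing upstream.
The product runs from position 3 to position 49, so its length is 49 − 3 + 1 = 47 bp.

47 bp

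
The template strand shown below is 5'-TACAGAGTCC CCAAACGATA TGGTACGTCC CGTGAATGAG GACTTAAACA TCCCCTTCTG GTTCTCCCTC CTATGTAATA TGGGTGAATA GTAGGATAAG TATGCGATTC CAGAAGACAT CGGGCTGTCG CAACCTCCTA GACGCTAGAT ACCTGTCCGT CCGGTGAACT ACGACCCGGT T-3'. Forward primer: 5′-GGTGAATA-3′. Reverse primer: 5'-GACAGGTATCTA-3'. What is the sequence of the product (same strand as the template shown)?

Forward primer GGTGAATA is found on the top strand at positions 83–90.
The reverse primer's reverse complement is TAGATACCTGTC, which matches the template at positions 146–157.
The product is the template from position 83 through 157 (75 bp).

5'-GGTGAATAGTAGGATAAGTATGCGATTCCAGAAGACATCGGGCTGTCGCAACCTCCTAGACGCTAGATACCTGTC-3'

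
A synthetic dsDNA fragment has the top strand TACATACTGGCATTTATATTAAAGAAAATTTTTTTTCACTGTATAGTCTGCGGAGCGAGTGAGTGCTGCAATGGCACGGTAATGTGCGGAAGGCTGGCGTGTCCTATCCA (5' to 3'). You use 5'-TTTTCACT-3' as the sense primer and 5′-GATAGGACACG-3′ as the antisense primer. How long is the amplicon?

76 bp

Forward primer TTTTCACT is found on the top strand at positions 33–40.
The reverse primer's reverse complement is CGTGTCCTATC, which matches the template at positions 98–108.
Amplicon spans positions 33–108: 76 bp.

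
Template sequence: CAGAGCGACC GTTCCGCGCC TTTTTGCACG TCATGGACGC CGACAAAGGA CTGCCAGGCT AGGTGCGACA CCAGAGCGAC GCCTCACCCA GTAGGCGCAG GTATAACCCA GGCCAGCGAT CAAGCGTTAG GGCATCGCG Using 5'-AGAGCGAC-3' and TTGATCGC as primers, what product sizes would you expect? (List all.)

122 bp, 51 bp

The forward primer AGAGCGAC matches the top strand at positions 2–9, 73–80.
The reverse primer's reverse complement is GCGATCAA, matching at positions 116–123.
Each forward site pairs with the reverse site to give a product ending at position 123: sizes 122, 51 bp.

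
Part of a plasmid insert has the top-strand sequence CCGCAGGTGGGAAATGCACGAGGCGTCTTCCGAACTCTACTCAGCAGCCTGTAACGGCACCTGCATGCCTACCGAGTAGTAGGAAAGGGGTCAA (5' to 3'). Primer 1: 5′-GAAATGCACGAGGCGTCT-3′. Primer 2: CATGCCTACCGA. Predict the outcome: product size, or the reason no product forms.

No product — both primers anneal to the same strand and extend in the same direction.

Primer 1 (GAAATGCACGAGGCGTCT) matches the top strand at positions 11–28 (3' end points downstream).
Primer 2 (CATGCCTACCGA) also matches the top strand directly, at positions 64–75 — its reverse complement TCGGTAGGCATG is not present.
Both primers anneal to the bottom strand with 3' ends pointing the same way, so neither can prime synthesis back toward the other.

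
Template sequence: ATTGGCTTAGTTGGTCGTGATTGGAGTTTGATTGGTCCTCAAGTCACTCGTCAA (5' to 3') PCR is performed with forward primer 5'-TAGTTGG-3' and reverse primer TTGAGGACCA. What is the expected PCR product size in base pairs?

The forward primer matches the template at positions 8–14.
Reverse complement of the reverse primer: TGGTCCTCAA. This occurs on the top strand at positions 33–42.
Product length = (reverse-primer end) − (forward-primer start) + 1 = 42 − 8 + 1 = 35 bp.

35 bp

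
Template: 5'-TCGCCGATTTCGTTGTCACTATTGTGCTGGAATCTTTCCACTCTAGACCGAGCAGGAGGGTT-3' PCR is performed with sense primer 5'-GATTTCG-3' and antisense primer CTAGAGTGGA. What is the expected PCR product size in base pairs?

Scanning the template, GATTTCG occurs at positions 6–12; this primer anneals to the bottom strand there with its 3' end pointing downstream.
The reverse primer's reverse complement is TCCACTCTAG, which matches the template at positions 37–46.
Product length = (reverse-primer end) − (forward-primer start) + 1 = 46 − 6 + 1 = 41 bp.

41 bp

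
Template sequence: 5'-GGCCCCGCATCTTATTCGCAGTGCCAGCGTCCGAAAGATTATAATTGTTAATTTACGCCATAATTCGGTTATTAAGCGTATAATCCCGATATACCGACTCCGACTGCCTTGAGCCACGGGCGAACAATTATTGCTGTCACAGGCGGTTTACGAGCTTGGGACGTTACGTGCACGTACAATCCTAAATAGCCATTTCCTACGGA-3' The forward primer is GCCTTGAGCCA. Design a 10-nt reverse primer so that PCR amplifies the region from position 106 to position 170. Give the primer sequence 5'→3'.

The product's 3' end on the top strand is position 170.
The reverse primer anneals to the top strand over positions 161–170, i.e. to ACGTTACGTG.
Its sequence written 5'→3' is the reverse complement: CACGTAACGT.

5'-CACGTAACGT-3'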